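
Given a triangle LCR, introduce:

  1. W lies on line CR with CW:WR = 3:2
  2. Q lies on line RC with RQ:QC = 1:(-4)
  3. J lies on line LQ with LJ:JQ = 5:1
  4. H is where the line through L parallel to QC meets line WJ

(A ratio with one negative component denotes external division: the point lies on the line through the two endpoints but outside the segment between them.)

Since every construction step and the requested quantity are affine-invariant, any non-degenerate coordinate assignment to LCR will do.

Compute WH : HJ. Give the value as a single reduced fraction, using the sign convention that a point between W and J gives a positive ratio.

WH:HJ = -6/5

Assign L = (0, 0), C = (1, 0), R = (0, 1) — the answer is frame-independent, so this choice is without loss of generality.
1. W lies on line CR with CW:WR = 3:2 ⇒ W = (2/5, 3/5)
2. Q lies on line RC with RQ:QC = 1:(-4) ⇒ Q = (-1/3, 4/3)
3. J lies on line LQ with LJ:JQ = 5:1 ⇒ J = (-5/18, 10/9)
4. H is where the line through L parallel to QC meets line WJ ⇒ H = (-11/3, 11/3)
H = W + t·(J−W) with t = 6, so WH:HJ = t:(1−t) = 6:-5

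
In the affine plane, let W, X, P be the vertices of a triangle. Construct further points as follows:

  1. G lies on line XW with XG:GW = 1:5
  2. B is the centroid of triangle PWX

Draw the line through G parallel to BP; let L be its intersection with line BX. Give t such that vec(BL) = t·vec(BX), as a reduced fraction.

Assign W = (0, 0), X = (1, 0), P = (0, 1) — the answer is frame-independent, so this choice is without loss of generality.
1. G lies on line XW with XG:GW = 1:5 ⇒ G = (5/6, 0)
2. B is the centroid of triangle PWX ⇒ B = (1/3, 1/3)
through G parallel to BP: direction (-1/3, 2/3); meets BX at L = (7/9, 1/9)
L = B + t·(X−B) with t = 2/3

t = 2/3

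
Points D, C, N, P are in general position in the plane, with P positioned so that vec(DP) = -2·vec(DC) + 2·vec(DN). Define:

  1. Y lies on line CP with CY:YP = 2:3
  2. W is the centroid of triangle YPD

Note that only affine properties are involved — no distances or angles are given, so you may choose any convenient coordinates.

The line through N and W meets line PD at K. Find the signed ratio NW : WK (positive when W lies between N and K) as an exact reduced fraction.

NW:WK = 4

Work in coordinates with D = (0, 0), C = (1, 0), N = (0, 1), P = (-2, 2).
1. Y lies on line CP with CY:YP = 2:3 ⇒ Y = (-1/5, 4/5)
2. W is the centroid of triangle YPD ⇒ W = (-11/15, 14/15)
line NW meets PD at K = (-11/12, 11/12)
W = N + t·(K−N) with t = 4/5, so NW:WK = 4/5:1/5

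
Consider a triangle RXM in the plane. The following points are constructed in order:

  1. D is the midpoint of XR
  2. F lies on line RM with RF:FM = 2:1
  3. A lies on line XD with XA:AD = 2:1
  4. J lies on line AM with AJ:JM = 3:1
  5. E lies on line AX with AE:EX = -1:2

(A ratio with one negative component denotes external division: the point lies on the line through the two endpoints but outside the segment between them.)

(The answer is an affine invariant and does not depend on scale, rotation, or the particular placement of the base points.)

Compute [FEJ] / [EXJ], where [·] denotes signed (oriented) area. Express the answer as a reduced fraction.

[FEJ]:[EXJ] = 5/18

Assign R = (0, 0), X = (1, 0), M = (0, 1) — the answer is frame-independent, so this choice is without loss of generality.
1. D is the midpoint of XR ⇒ D = (1/2, 0)
2. F lies on line RM with RF:FM = 2:1 ⇒ F = (0, 2/3)
3. A lies on line XD with XA:AD = 2:1 ⇒ A = (2/3, 0)
4. J lies on line AM with AJ:JM = 3:1 ⇒ J = (1/6, 3/4)
5. E lies on line AX with AE:EX = -1:2 ⇒ E = (1/3, 0)
2·[FEJ] = 5/36, 2·[EXJ] = 1/2
[FEJ]:[EXJ] = 5/36:1/2 = 5/18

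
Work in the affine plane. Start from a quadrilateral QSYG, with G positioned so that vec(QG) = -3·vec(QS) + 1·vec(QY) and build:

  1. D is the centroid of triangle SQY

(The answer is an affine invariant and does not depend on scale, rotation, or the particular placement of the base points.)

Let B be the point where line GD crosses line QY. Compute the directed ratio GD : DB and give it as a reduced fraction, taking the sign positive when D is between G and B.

Set Q = (0, 0), S = (1, 0), Y = (0, 1), G = (-3, 1); any affine frame gives the same invariant.
1. D is the centroid of triangle SQY ⇒ D = (1/3, 1/3)
line GD meets QY at B = (0, 2/5)
D = G + t·(B−G) with t = 10/9, so GD:DB = 10/9:-1/9

GD:DB = -10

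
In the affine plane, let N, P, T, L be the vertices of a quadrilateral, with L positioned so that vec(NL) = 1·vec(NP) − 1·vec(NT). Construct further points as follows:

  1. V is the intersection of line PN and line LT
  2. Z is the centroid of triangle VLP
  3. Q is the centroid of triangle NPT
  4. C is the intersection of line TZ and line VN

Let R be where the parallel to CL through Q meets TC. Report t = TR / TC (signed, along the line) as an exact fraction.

Choose coordinates N = (0, 0), P = (1, 0), T = (0, 1), L = (1, -1).
1. V is the intersection of line PN and line LT ⇒ V = (1/2, 0)
2. Z is the centroid of triangle VLP ⇒ Z = (5/6, -1/3)
3. Q is the centroid of triangle NPT ⇒ Q = (1/3, 1/3)
4. C is the intersection of line TZ and line VN ⇒ C = (5/8, 0)
through Q parallel to CL: direction (3/8, -1); meets TC at R = (5/24, 2/3)
R = T + t·(C−T) with t = 1/3

t = 1/3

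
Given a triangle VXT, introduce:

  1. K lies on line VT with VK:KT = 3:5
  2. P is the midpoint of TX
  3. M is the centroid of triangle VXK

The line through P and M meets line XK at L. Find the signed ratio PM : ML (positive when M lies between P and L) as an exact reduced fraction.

Assign V = (0, 0), X = (1, 0), T = (0, 1) — the answer is frame-independent, so this choice is without loss of generality.
1. K lies on line VT with VK:KT = 3:5 ⇒ K = (0, 3/8)
2. P is the midpoint of TX ⇒ P = (1/2, 1/2)
3. M is the centroid of triangle VXK ⇒ M = (1/3, 1/8)
line PM meets XK at L = (8/21, 13/56)
M = P + t·(L−P) with t = 7/5, so PM:ML = 7/5:-2/5

PM:ML = -7/2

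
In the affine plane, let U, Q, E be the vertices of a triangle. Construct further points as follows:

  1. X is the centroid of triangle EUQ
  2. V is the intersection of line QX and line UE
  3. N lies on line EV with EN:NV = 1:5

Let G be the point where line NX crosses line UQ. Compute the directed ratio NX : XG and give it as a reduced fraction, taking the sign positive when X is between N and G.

Work in coordinates with U = (0, 0), Q = (1, 0), E = (0, 1).
1. X is the centroid of triangle EUQ ⇒ X = (1/3, 1/3)
2. V is the intersection of line QX and line UE ⇒ V = (0, 1/2)
3. N lies on line EV with EN:NV = 1:5 ⇒ N = (0, 11/12)
line NX meets UQ at G = (11/21, 0)
X = N + t·(G−N) with t = 7/11, so NX:XG = 7/11:4/11

NX:XG = 7/4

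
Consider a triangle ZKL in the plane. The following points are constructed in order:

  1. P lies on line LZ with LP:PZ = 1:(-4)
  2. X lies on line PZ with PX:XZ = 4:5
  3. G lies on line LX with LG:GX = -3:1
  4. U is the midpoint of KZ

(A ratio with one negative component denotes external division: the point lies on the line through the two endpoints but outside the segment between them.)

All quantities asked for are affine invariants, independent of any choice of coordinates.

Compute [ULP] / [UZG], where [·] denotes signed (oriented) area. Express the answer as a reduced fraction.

Choose coordinates Z = (0, 0), K = (1, 0), L = (0, 1).
1. P lies on line LZ with LP:PZ = 1:(-4) ⇒ P = (0, 4/3)
2. X lies on line PZ with PX:XZ = 4:5 ⇒ X = (0, 20/27)
3. G lies on line LX with LG:GX = -3:1 ⇒ G = (0, 11/18)
4. U is the midpoint of KZ ⇒ U = (1/2, 0)
2·[ULP] = -1/6, 2·[UZG] = -11/36
[ULP]:[UZG] = -1/6:-11/36 = 6/11

[ULP]:[UZG] = 6/11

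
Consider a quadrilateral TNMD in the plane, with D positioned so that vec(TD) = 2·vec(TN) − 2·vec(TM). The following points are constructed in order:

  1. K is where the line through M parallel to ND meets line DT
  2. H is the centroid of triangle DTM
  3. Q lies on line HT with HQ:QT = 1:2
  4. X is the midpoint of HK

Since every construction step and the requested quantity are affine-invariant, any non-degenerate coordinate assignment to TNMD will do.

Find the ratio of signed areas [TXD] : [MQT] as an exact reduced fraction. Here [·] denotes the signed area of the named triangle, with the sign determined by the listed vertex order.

Assign T = (0, 0), N = (1, 0), M = (0, 1), D = (2, -2) — the answer is frame-independent, so this choice is without loss of generality.
1. K is where the line through M parallel to ND meets line DT ⇒ K = (1, -1)
2. H is the centroid of triangle DTM ⇒ H = (2/3, -1/3)
3. Q lies on line HT with HQ:QT = 1:2 ⇒ Q = (4/9, -2/9)
4. X is the midpoint of HK ⇒ X = (5/6, -2/3)
2·[TXD] = -1/3, 2·[MQT] = -4/9
[TXD]:[MQT] = -1/3:-4/9 = 3/4

[TXD]:[MQT] = 3/4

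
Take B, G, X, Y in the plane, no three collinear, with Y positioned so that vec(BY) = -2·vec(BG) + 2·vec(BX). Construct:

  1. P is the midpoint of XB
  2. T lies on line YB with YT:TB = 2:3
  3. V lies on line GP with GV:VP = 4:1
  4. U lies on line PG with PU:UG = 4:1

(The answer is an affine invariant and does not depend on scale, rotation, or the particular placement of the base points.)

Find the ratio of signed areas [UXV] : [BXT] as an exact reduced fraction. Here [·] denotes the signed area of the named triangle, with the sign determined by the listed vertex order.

Set B = (0, 0), G = (1, 0), X = (0, 1), Y = (-2, 2); any affine frame gives the same invariant.
1. P is the midpoint of XB ⇒ P = (0, 1/2)
2. T lies on line YB with YT:TB = 2:3 ⇒ T = (-6/5, 6/5)
3. V lies on line GP with GV:VP = 4:1 ⇒ V = (1/5, 2/5)
4. U lies on line PG with PU:UG = 4:1 ⇒ U = (4/5, 1/10)
2·[UXV] = 3/10, 2·[BXT] = 6/5
[UXV]:[BXT] = 3/10:6/5 = 1/4

[UXV]:[BXT] = 1/4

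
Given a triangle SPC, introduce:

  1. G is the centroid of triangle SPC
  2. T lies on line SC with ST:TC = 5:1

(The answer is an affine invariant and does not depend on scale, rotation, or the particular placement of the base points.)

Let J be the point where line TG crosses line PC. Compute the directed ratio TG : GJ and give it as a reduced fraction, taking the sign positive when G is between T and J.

TG:GJ = -1/2

Assign S = (0, 0), P = (1, 0), C = (0, 1) — the answer is frame-independent, so this choice is without loss of generality.
1. G is the centroid of triangle SPC ⇒ G = (1/3, 1/3)
2. T lies on line SC with ST:TC = 5:1 ⇒ T = (0, 5/6)
line TG meets PC at J = (-1/3, 4/3)
G = T + t·(J−T) with t = -1, so TG:GJ = -1:2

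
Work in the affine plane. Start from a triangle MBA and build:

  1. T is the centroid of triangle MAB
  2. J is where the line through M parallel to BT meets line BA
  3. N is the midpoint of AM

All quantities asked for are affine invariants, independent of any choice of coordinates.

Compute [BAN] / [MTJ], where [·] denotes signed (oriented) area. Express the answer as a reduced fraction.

Assign M = (0, 0), B = (1, 0), A = (0, 1) — the answer is frame-independent, so this choice is without loss of generality.
1. T is the centroid of triangle MAB ⇒ T = (1/3, 1/3)
2. J is where the line through M parallel to BT meets line BA ⇒ J = (2, -1)
3. N is the midpoint of AM ⇒ N = (0, 1/2)
2·[BAN] = 1/2, 2·[MTJ] = -1
[BAN]:[MTJ] = 1/2:-1 = -1/2

[BAN]:[MTJ] = -1/2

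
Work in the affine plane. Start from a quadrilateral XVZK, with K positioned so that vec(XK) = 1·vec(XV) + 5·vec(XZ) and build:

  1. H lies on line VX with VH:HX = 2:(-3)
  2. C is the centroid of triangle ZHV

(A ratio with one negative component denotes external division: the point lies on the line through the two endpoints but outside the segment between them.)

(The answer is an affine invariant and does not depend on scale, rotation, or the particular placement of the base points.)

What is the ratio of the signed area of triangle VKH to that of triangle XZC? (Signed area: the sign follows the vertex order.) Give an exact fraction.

Set X = (0, 0), V = (1, 0), Z = (0, 1), K = (1, 5); any affine frame gives the same invariant.
1. H lies on line VX with VH:HX = 2:(-3) ⇒ H = (3, 0)
2. C is the centroid of triangle ZHV ⇒ C = (4/3, 1/3)
2·[VKH] = -10, 2·[XZC] = -4/3
[VKH]:[XZC] = -10:-4/3 = 15/2

[VKH]:[XZC] = 15/2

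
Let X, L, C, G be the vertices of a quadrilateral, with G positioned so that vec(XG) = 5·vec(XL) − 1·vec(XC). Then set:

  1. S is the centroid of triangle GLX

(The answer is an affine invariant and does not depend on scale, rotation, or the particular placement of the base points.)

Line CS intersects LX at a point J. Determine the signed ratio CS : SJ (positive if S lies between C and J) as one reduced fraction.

Work in coordinates with X = (0, 0), L = (1, 0), C = (0, 1), G = (5, -1).
1. S is the centroid of triangle GLX ⇒ S = (2, -1/3)
line CS meets LX at J = (3/2, 0)
S = C + t·(J−C) with t = 4/3, so CS:SJ = 4/3:-1/3

CS:SJ = -4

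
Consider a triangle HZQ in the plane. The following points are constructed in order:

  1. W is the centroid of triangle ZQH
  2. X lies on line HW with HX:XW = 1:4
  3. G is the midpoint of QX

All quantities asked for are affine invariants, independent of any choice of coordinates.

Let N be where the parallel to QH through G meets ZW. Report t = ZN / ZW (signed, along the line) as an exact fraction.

t = 29/20

Set H = (0, 0), Z = (1, 0), Q = (0, 1); any affine frame gives the same invariant.
1. W is the centroid of triangle ZQH ⇒ W = (1/3, 1/3)
2. X lies on line HW with HX:XW = 1:4 ⇒ X = (1/15, 1/15)
3. G is the midpoint of QX ⇒ G = (1/30, 8/15)
through G parallel to QH: direction (0, -1); meets ZW at N = (1/30, 29/60)
N = Z + t·(W−Z) with t = 29/20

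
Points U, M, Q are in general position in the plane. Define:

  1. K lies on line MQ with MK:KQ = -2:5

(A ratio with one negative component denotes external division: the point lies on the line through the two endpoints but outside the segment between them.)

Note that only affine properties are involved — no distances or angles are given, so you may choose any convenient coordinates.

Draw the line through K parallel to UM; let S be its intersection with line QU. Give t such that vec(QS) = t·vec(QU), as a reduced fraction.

t = 5/3

Set U = (0, 0), M = (1, 0), Q = (0, 1); any affine frame gives the same invariant.
1. K lies on line MQ with MK:KQ = -2:5 ⇒ K = (5/3, -2/3)
through K parallel to UM: direction (1, 0); meets QU at S = (0, -2/3)
S = Q + t·(U−Q) with t = 5/3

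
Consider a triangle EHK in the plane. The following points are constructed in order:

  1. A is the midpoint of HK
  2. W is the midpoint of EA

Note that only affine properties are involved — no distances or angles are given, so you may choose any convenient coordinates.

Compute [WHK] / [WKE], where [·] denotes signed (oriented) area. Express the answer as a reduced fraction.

Assign E = (0, 0), H = (1, 0), K = (0, 1) — the answer is frame-independent, so this choice is without loss of generality.
1. A is the midpoint of HK ⇒ A = (1/2, 1/2)
2. W is the midpoint of EA ⇒ W = (1/4, 1/4)
2·[WHK] = 1/2, 2·[WKE] = 1/4
[WHK]:[WKE] = 1/2:1/4 = 2

[WHK]:[WKE] = 2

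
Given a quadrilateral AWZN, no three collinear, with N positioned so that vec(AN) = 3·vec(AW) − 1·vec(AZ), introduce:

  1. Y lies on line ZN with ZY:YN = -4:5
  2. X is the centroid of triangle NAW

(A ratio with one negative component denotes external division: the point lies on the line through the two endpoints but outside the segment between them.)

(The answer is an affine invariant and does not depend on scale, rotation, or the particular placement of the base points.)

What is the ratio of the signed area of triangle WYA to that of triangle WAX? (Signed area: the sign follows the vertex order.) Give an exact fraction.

Set A = (0, 0), W = (1, 0), Z = (0, 1), N = (3, -1); any affine frame gives the same invariant.
1. Y lies on line ZN with ZY:YN = -4:5 ⇒ Y = (-12, 9)
2. X is the centroid of triangle NAW ⇒ X = (4/3, -1/3)
2·[WYA] = 9, 2·[WAX] = 1/3
[WYA]:[WAX] = 9:1/3 = 27

[WYA]:[WAX] = 27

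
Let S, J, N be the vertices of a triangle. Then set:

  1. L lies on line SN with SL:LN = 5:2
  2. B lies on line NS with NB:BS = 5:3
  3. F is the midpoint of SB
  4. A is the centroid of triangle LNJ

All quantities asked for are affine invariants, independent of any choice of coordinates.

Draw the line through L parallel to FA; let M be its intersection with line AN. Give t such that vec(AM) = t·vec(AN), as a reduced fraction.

t = 59/91

Work in coordinates with S = (0, 0), J = (1, 0), N = (0, 1).
1. L lies on line SN with SL:LN = 5:2 ⇒ L = (0, 5/7)
2. B lies on line NS with NB:BS = 5:3 ⇒ B = (0, 3/8)
3. F is the midpoint of SB ⇒ F = (0, 3/16)
4. A is the centroid of triangle LNJ ⇒ A = (1/3, 4/7)
through L parallel to FA: direction (1/3, 43/112); meets AN at M = (32/273, 541/637)
M = A + t·(N−A) with t = 59/91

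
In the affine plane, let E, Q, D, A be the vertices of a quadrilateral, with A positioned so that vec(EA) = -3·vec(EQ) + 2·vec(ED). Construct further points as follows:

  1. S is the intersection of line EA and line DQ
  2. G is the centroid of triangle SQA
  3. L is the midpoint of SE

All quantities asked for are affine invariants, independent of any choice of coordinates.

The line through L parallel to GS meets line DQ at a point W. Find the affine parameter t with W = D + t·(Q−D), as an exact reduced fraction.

t = 7/2

Choose coordinates E = (0, 0), Q = (1, 0), D = (0, 1), A = (-3, 2).
1. S is the intersection of line EA and line DQ ⇒ S = (3, -2)
2. G is the centroid of triangle SQA ⇒ G = (1/3, 0)
3. L is the midpoint of SE ⇒ L = (3/2, -1)
through L parallel to GS: direction (8/3, -2); meets DQ at W = (7/2, -5/2)
W = D + t·(Q−D) with t = 7/2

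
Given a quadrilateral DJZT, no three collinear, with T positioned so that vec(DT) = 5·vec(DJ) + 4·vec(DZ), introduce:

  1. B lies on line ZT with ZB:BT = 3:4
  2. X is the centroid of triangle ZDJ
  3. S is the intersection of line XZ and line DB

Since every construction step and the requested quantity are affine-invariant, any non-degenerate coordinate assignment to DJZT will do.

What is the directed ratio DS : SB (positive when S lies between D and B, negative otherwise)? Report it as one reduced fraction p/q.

DS:SB = 7/39

Assign D = (0, 0), J = (1, 0), Z = (0, 1), T = (5, 4) — the answer is frame-independent, so this choice is without loss of generality.
1. B lies on line ZT with ZB:BT = 3:4 ⇒ B = (15/7, 16/7)
2. X is the centroid of triangle ZDJ ⇒ X = (1/3, 1/3)
3. S is the intersection of line XZ and line DB ⇒ S = (15/46, 8/23)
S = D + t·(B−D) with t = 7/46, so DS:SB = t:(1−t) = 7/46:39/46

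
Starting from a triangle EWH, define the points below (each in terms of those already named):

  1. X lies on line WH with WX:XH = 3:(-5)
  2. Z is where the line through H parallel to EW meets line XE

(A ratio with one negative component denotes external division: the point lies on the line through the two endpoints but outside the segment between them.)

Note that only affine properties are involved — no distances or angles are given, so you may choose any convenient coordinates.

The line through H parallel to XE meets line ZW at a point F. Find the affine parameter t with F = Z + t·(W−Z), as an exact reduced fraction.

Assign E = (0, 0), W = (1, 0), H = (0, 1) — the answer is frame-independent, so this choice is without loss of generality.
1. X lies on line WH with WX:XH = 3:(-5) ⇒ X = (5/2, -3/2)
2. Z is where the line through H parallel to EW meets line XE ⇒ Z = (-5/3, 1)
through H parallel to XE: direction (-5/2, 3/2); meets ZW at F = (25/9, -2/3)
F = Z + t·(W−Z) with t = 5/3

t = 5/3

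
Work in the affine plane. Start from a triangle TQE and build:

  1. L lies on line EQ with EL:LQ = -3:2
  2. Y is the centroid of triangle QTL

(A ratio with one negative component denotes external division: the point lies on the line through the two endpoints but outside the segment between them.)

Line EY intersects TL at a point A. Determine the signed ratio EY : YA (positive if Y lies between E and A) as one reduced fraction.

EY:YA = 7/2

Assign T = (0, 0), Q = (1, 0), E = (0, 1) — the answer is frame-independent, so this choice is without loss of generality.
1. L lies on line EQ with EL:LQ = -3:2 ⇒ L = (3, -2)
2. Y is the centroid of triangle QTL ⇒ Y = (4/3, -2/3)
line EY meets TL at A = (12/7, -8/7)
Y = E + t·(A−E) with t = 7/9, so EY:YA = 7/9:2/9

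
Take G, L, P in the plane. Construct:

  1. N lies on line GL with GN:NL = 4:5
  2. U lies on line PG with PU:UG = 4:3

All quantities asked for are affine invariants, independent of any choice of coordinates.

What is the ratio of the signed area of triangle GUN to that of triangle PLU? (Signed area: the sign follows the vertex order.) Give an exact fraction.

Work in coordinates with G = (0, 0), L = (1, 0), P = (0, 1).
1. N lies on line GL with GN:NL = 4:5 ⇒ N = (4/9, 0)
2. U lies on line PG with PU:UG = 4:3 ⇒ U = (0, 3/7)
2·[GUN] = -4/21, 2·[PLU] = -4/7
[GUN]:[PLU] = -4/21:-4/7 = 1/3

[GUN]:[PLU] = 1/3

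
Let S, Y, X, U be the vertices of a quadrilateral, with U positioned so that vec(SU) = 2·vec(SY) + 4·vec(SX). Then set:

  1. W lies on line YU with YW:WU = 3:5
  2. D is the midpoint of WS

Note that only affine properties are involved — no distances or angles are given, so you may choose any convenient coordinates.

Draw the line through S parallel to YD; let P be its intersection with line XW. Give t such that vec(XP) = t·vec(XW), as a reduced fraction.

t = -5/19

Set S = (0, 0), Y = (1, 0), X = (0, 1), U = (2, 4); any affine frame gives the same invariant.
1. W lies on line YU with YW:WU = 3:5 ⇒ W = (11/8, 3/2)
2. D is the midpoint of WS ⇒ D = (11/16, 3/4)
through S parallel to YD: direction (-5/16, 3/4); meets XW at P = (-55/152, 33/38)
P = X + t·(W−X) with t = -5/19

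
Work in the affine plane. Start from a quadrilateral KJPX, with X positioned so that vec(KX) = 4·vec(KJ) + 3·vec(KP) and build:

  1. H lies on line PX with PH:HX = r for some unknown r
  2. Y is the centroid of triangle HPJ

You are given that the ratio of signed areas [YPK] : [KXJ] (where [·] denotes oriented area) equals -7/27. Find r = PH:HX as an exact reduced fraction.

Choose coordinates K = (0, 0), J = (1, 0), P = (0, 1), X = (4, 3).
1. With PH:HX = r, write λ = r/(r+1) so H = P + λ·(X−P); H is affine-linear in λ
2. Y is the centroid of triangle HPJ ⇒ Y is an affine combination of earlier points and hence also affine-linear in λ
Every point depending on H is an affine combination of H and λ-independent points, so each such coordinate is linear in λ; the λ² term in each signed area is a multiple of (X−P)×(X−P) = 0, so 2·[YPK] and 2·[KXJ] are each linear in λ. Evaluating at λ=0 and λ=1:
  2·[YPK] = 4/3·λ + 1/3,   2·[KXJ] = -3
So [YPK]:[KXJ] = (4/3·λ + 1/3) / (-3). Setting this equal to -7/27:
  4/3·λ + 1/3 = -7/27·(-3)  ⇒  λ = 1/3
Then r = λ/(1−λ) = (1/3)/(2/3) = 1/2. Check: with r = 1/2, H = (4/3, 5/3) and [YPK]:[KXJ] = -7/27 as required.

r = 1/2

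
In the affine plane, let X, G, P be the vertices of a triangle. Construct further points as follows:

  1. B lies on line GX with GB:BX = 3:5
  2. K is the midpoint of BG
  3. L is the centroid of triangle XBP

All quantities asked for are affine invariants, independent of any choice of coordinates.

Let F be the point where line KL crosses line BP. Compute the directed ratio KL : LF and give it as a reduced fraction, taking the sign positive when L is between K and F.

Choose coordinates X = (0, 0), G = (1, 0), P = (0, 1).
1. B lies on line GX with GB:BX = 3:5 ⇒ B = (5/8, 0)
2. K is the midpoint of BG ⇒ K = (13/16, 0)
3. L is the centroid of triangle XBP ⇒ L = (5/24, 1/3)
line KL meets BP at F = (10/19, 3/19)
L = K + t·(F−K) with t = 19/9, so KL:LF = 19/9:-10/9

KL:LF = -19/10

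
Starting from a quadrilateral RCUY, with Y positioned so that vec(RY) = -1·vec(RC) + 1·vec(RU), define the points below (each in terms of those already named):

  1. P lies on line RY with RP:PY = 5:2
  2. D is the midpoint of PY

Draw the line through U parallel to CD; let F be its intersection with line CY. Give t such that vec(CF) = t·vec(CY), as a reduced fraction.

Assign R = (0, 0), C = (1, 0), U = (0, 1), Y = (-1, 1) — the answer is frame-independent, so this choice is without loss of generality.
1. P lies on line RY with RP:PY = 5:2 ⇒ P = (-5/7, 5/7)
2. D is the midpoint of PY ⇒ D = (-6/7, 6/7)
through U parallel to CD: direction (-13/7, 6/7); meets CY at F = (-13, 7)
F = C + t·(Y−C) with t = 7

t = 7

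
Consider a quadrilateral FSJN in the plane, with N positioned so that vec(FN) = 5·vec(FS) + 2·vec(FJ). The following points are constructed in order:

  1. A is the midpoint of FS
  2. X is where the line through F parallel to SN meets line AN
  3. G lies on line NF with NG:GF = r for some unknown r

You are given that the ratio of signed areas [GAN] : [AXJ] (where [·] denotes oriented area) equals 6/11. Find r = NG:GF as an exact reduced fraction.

r = -3/4

Set F = (0, 0), S = (1, 0), J = (0, 1), N = (5, 2); any affine frame gives the same invariant.
1. A is the midpoint of FS ⇒ A = (1/2, 0)
2. X is where the line through F parallel to SN meets line AN ⇒ X = (-4, -2)
3. With NG:GF = r, write λ = r/(r+1) so G = N + λ·(F−N); G is affine-linear in λ
Every point depending on G is an affine combination of G and λ-independent points, so each such coordinate is linear in λ; the λ² term in each signed area is a multiple of (F−N)×(F−N) = 0, so 2·[GAN] and 2·[AXJ] are each linear in λ. Evaluating at λ=0 and λ=1:
  2·[GAN] = λ,   2·[AXJ] = -11/2
So [GAN]:[AXJ] = (λ) / (-11/2). Setting this equal to 6/11:
  λ = 6/11·(-11/2)  ⇒  λ = -3
Then r = λ/(1−λ) = (-3)/(4) = -3/4. Check: with r = -3/4, G = (20, 8) and [GAN]:[AXJ] = 6/11 as required.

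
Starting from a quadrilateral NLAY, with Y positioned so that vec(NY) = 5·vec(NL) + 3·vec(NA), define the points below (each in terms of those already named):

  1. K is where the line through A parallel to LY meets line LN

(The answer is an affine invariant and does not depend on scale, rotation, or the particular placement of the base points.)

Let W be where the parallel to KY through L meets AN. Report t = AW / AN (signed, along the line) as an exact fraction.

t = 28/19

Work in coordinates with N = (0, 0), L = (1, 0), A = (0, 1), Y = (5, 3).
1. K is where the line through A parallel to LY meets line LN ⇒ K = (-4/3, 0)
through L parallel to KY: direction (19/3, 3); meets AN at W = (0, -9/19)
W = A + t·(N−A) with t = 28/19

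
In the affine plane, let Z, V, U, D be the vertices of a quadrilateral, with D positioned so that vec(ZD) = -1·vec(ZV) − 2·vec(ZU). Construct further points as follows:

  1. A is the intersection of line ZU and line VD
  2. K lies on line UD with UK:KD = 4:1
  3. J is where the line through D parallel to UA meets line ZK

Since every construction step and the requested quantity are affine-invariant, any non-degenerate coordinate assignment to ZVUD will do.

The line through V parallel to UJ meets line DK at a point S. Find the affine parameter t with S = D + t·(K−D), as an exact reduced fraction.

Assign Z = (0, 0), V = (1, 0), U = (0, 1), D = (-1, -2) — the answer is frame-independent, so this choice is without loss of generality.
1. A is the intersection of line ZU and line VD ⇒ A = (0, -1)
2. K lies on line UD with UK:KD = 4:1 ⇒ K = (-4/5, -7/5)
3. J is where the line through D parallel to UA meets line ZK ⇒ J = (-1, -7/4)
through V parallel to UJ: direction (-1, -11/4); meets DK at S = (-15, -44)
S = D + t·(K−D) with t = -70

t = -70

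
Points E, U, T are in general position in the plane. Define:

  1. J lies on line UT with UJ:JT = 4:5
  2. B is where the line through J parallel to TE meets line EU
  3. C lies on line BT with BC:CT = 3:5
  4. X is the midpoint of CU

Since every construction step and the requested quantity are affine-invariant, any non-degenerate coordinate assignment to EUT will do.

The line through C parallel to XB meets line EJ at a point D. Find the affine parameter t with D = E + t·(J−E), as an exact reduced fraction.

Assign E = (0, 0), U = (1, 0), T = (0, 1) — the answer is frame-independent, so this choice is without loss of generality.
1. J lies on line UT with UJ:JT = 4:5 ⇒ J = (5/9, 4/9)
2. B is where the line through J parallel to TE meets line EU ⇒ B = (5/9, 0)
3. C lies on line BT with BC:CT = 3:5 ⇒ C = (25/72, 3/8)
4. X is the midpoint of CU ⇒ X = (97/144, 3/16)
through C parallel to XB: direction (-17/144, -3/16); meets EJ at D = (15/67, 12/67)
D = E + t·(J−E) with t = 27/67

t = 27/67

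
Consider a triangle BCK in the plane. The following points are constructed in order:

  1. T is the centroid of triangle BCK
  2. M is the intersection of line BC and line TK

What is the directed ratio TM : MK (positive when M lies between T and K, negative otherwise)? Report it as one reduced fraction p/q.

TM:MK = -1/3

Work in coordinates with B = (0, 0), C = (1, 0), K = (0, 1).
1. T is the centroid of triangle BCK ⇒ T = (1/3, 1/3)
2. M is the intersection of line BC and line TK ⇒ M = (1/2, 0)
M = T + t·(K−T) with t = -1/2, so TM:MK = t:(1−t) = -1/2:3/2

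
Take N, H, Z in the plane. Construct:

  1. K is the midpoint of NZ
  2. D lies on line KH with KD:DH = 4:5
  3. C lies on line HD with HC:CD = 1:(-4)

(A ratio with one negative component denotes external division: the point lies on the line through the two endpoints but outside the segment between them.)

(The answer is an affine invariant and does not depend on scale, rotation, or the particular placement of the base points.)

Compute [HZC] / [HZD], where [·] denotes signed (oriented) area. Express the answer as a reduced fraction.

Work in coordinates with N = (0, 0), H = (1, 0), Z = (0, 1).
1. K is the midpoint of NZ ⇒ K = (0, 1/2)
2. D lies on line KH with KD:DH = 4:5 ⇒ D = (4/9, 5/18)
3. C lies on line HD with HC:CD = 1:(-4) ⇒ C = (32/27, -5/54)
2·[HZC] = -5/54, 2·[HZD] = 5/18
[HZC]:[HZD] = -5/54:5/18 = -1/3

[HZC]:[HZD] = -1/3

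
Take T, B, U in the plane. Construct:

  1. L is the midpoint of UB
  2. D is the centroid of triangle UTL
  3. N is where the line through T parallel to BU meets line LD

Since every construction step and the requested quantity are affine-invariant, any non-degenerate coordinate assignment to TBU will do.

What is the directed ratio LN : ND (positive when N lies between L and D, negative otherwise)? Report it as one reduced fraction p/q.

Work in coordinates with T = (0, 0), B = (1, 0), U = (0, 1).
1. L is the midpoint of UB ⇒ L = (1/2, 1/2)
2. D is the centroid of triangle UTL ⇒ D = (1/6, 1/2)
3. N is where the line through T parallel to BU meets line LD ⇒ N = (-1/2, 1/2)
N = L + t·(D−L) with t = 3, so LN:ND = t:(1−t) = 3:-2

LN:ND = -3/2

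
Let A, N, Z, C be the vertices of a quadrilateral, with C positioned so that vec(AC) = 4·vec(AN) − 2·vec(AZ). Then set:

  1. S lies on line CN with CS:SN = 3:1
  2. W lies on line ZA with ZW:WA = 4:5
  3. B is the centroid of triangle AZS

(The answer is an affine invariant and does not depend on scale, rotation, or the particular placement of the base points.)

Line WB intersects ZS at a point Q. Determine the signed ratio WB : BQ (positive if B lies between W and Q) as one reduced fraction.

Assign A = (0, 0), N = (1, 0), Z = (0, 1), C = (4, -2) — the answer is frame-independent, so this choice is without loss of generality.
1. S lies on line CN with CS:SN = 3:1 ⇒ S = (7/4, -1/2)
2. W lies on line ZA with ZW:WA = 4:5 ⇒ W = (0, 5/9)
3. B is the centroid of triangle AZS ⇒ B = (7/12, 1/6)
line WB meets ZS at Q = (7/3, -1)
B = W + t·(Q−W) with t = 1/4, so WB:BQ = 1/4:3/4

WB:BQ = 1/3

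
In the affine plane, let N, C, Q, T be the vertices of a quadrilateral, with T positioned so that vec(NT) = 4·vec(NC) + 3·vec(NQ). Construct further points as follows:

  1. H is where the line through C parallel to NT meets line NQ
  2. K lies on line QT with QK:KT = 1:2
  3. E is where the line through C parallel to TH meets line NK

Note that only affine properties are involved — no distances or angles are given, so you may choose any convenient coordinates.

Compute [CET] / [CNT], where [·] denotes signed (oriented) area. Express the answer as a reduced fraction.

[CET]:[CNT] = 1/4

Assign N = (0, 0), C = (1, 0), Q = (0, 1), T = (4, 3) — the answer is frame-independent, so this choice is without loss of generality.
1. H is where the line through C parallel to NT meets line NQ ⇒ H = (0, -3/4)
2. K lies on line QT with QK:KT = 1:2 ⇒ K = (4/3, 5/3)
3. E is where the line through C parallel to TH meets line NK ⇒ E = (-3, -15/4)
2·[CET] = -3/4, 2·[CNT] = -3
[CET]:[CNT] = -3/4:-3 = 1/4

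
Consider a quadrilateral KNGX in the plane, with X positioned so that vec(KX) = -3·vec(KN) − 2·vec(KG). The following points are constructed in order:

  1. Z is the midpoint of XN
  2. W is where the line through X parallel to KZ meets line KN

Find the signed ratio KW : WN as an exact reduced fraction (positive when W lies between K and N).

KW:WN = -1/2

Work in coordinates with K = (0, 0), N = (1, 0), G = (0, 1), X = (-3, -2).
1. Z is the midpoint of XN ⇒ Z = (-1, -1)
2. W is where the line through X parallel to KZ meets line KN ⇒ W = (-1, 0)
W = K + t·(N−K) with t = -1, so KW:WN = t:(1−t) = -1:2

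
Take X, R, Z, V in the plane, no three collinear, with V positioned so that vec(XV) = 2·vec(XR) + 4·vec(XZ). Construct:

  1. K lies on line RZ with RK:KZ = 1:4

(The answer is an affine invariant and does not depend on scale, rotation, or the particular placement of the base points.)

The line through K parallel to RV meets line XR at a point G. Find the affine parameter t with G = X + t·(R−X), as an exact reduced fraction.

t = 3/4

Work in coordinates with X = (0, 0), R = (1, 0), Z = (0, 1), V = (2, 4).
1. K lies on line RZ with RK:KZ = 1:4 ⇒ K = (4/5, 1/5)
through K parallel to RV: direction (1, 4); meets XR at G = (3/4, 0)
G = X + t·(R−X) with t = 3/4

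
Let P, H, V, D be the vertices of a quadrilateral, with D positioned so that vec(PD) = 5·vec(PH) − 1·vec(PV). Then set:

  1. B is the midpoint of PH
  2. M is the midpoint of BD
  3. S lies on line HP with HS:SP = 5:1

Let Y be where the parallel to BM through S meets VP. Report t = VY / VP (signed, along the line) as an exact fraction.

t = 26/27

Work in coordinates with P = (0, 0), H = (1, 0), V = (0, 1), D = (5, -1).
1. B is the midpoint of PH ⇒ B = (1/2, 0)
2. M is the midpoint of BD ⇒ M = (11/4, -1/2)
3. S lies on line HP with HS:SP = 5:1 ⇒ S = (1/6, 0)
through S parallel to BM: direction (9/4, -1/2); meets VP at Y = (0, 1/27)
Y = V + t·(P−V) with t = 26/27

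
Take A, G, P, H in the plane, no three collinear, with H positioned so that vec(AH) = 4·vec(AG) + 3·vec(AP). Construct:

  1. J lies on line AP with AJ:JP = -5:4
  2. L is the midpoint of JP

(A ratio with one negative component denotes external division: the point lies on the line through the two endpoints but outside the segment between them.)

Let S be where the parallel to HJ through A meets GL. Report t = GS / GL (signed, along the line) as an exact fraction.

Choose coordinates A = (0, 0), G = (1, 0), P = (0, 1), H = (4, 3).
1. J lies on line AP with AJ:JP = -5:4 ⇒ J = (0, 5)
2. L is the midpoint of JP ⇒ L = (0, 3)
through A parallel to HJ: direction (-4, 2); meets GL at S = (6/5, -3/5)
S = G + t·(L−G) with t = -1/5

t = -1/5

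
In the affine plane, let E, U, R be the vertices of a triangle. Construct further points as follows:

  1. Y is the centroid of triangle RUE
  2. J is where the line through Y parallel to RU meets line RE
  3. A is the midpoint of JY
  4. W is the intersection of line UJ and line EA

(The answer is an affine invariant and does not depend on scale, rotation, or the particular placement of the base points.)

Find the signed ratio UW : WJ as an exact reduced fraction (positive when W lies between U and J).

UW:WJ = 9/2

Work in coordinates with E = (0, 0), U = (1, 0), R = (0, 1).
1. Y is the centroid of triangle RUE ⇒ Y = (1/3, 1/3)
2. J is where the line through Y parallel to RU meets line RE ⇒ J = (0, 2/3)
3. A is the midpoint of JY ⇒ A = (1/6, 1/2)
4. W is the intersection of line UJ and line EA ⇒ W = (2/11, 6/11)
W = U + t·(J−U) with t = 9/11, so UW:WJ = t:(1−t) = 9/11:2/11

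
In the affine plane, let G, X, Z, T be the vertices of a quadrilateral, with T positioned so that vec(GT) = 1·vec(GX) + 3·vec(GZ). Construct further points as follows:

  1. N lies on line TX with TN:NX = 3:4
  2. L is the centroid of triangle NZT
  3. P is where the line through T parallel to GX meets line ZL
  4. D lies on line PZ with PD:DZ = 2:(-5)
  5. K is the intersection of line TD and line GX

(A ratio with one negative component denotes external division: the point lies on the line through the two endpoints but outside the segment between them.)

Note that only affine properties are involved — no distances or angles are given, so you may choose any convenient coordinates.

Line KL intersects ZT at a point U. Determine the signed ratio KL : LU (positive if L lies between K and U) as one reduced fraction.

KL:LU = -353/38

Assign G = (0, 0), X = (1, 0), Z = (0, 1), T = (1, 3) — the answer is frame-independent, so this choice is without loss of generality.
1. N lies on line TX with TN:NX = 3:4 ⇒ N = (1, 12/7)
2. L is the centroid of triangle NZT ⇒ L = (2/3, 40/21)
3. P is where the line through T parallel to GX meets line ZL ⇒ P = (28/19, 3)
4. D lies on line PZ with PD:DZ = 2:(-5) ⇒ D = (140/57, 13/3)
5. K is the intersection of line TD and line GX ⇒ K = (-173/76, 0)
line KL meets ZT at U = (247/706, 600/353)
L = K + t·(U−K) with t = 353/315, so KL:LU = 353/315:-38/315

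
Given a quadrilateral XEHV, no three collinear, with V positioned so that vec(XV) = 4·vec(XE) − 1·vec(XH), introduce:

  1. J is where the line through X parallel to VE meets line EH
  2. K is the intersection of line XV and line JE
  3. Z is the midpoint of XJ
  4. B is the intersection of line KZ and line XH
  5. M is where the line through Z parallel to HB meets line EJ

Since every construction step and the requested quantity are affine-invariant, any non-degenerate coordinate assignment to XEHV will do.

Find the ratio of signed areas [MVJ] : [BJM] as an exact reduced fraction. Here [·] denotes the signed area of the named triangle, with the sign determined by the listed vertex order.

Set X = (0, 0), E = (1, 0), H = (0, 1), V = (4, -1); any affine frame gives the same invariant.
1. J is where the line through X parallel to VE meets line EH ⇒ J = (3/2, -1/2)
2. K is the intersection of line XV and line JE ⇒ K = (4/3, -1/3)
3. Z is the midpoint of XJ ⇒ Z = (3/4, -1/4)
4. B is the intersection of line KZ and line XH ⇒ B = (0, -1/7)
5. M is where the line through Z parallel to HB meets line EJ ⇒ M = (3/4, 1/4)
2·[MVJ] = -3/2, 2·[BJM] = 6/7
[MVJ]:[BJM] = -3/2:6/7 = -7/4

[MVJ]:[BJM] = -7/4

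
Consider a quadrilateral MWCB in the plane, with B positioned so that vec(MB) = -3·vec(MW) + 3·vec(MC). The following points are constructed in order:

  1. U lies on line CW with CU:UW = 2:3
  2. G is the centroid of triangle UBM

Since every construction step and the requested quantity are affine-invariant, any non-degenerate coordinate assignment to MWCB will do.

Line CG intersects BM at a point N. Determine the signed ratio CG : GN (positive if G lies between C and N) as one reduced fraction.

Choose coordinates M = (0, 0), W = (1, 0), C = (0, 1), B = (-3, 3).
1. U lies on line CW with CU:UW = 2:3 ⇒ U = (2/5, 3/5)
2. G is the centroid of triangle UBM ⇒ G = (-13/15, 6/5)
line CG meets BM at N = (-13/10, 13/10)
G = C + t·(N−C) with t = 2/3, so CG:GN = 2/3:1/3

CG:GN = 2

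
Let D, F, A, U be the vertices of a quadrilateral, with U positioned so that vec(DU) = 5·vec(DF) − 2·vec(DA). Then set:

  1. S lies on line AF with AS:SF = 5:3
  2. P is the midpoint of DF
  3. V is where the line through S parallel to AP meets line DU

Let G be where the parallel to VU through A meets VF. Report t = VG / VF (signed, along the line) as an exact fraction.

t = 5/2

Set D = (0, 0), F = (1, 0), A = (0, 1), U = (5, -2); any affine frame gives the same invariant.
1. S lies on line AF with AS:SF = 5:3 ⇒ S = (5/8, 3/8)
2. P is the midpoint of DF ⇒ P = (1/2, 0)
3. V is where the line through S parallel to AP meets line DU ⇒ V = (65/64, -13/32)
through A parallel to VU: direction (255/64, -51/32); meets VF at G = (125/128, 39/64)
G = V + t·(F−V) with t = 5/2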